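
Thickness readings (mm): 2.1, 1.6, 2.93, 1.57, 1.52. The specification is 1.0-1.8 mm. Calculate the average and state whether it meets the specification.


Sum = 9.72
Average = 9.72 / 5 = 1.94 mm
Specification range: 1.0 to 1.8 mm
Within spec: No


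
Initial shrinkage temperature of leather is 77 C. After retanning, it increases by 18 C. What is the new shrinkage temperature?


95 C

New Ts = 77 + 18 = 95 C


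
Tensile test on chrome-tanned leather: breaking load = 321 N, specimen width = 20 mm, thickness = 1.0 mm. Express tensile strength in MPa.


Cross-section = 20 x 1.0 = 20.0 mm^2
TS = 321 / 20.0 = 16.05 MPa
(1 N/mm^2 = 1 MPa)


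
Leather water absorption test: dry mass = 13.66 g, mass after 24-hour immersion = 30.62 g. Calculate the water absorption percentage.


124.2%


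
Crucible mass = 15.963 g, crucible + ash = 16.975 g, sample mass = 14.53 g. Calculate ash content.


Ash mass = 1.012 g
Ash content = 6.96%

Ash mass = 16.975 - 15.963 = 1.012 g
Ash% = 1.012 / 14.53 x 100 = 6.96%


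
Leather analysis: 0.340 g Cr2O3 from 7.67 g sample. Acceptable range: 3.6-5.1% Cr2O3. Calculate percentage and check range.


Cr2O3 = 4.43%
Within range: Yes

Cr2O3% = 0.340 / 7.67 x 100 = 4.43%
Acceptable range: 3.6 to 5.1%
Within range: Yes


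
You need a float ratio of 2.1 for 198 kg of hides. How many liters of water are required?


415.8 L

Water = hide weight x target ratio
Water = 198 x 2.1 = 415.8 L


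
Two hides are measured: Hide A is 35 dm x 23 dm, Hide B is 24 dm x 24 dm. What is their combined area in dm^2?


Hide A area = 35 x 23 = 805 dm^2
Hide B area = 24 x 24 = 576 dm^2
Total = 805 + 576 = 1381 dm^2


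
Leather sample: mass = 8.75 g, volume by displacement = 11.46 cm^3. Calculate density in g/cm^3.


Density = mass / volume
Density = 8.75 / 11.46 = 0.764 g/cm^3


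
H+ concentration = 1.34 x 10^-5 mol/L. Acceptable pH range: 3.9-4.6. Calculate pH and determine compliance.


pH = -log10(1.34 x 10^-5) = 4.87
Range: 3.9 to 4.6
Compliant: No


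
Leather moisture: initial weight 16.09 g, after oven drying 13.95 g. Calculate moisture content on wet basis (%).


Moisture = 16.09 - 13.95 = 2.14 g
MC = 2.14 / 16.09 x 100 = 13.3%


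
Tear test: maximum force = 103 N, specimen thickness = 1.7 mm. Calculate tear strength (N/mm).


Tear strength = force / thickness
Tear = 103 / 1.7 = 60.6 N/mm


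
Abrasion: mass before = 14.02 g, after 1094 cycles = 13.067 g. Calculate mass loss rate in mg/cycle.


Mass loss = 14.02 - 13.067 = 0.953 g
Rate = 0.953 / 1094 x 1000 = 0.871 mg/cycle


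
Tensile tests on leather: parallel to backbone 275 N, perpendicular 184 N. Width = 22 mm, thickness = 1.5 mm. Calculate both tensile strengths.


Area = 22 x 1.5 = 33.0 mm^2
TS (parallel) = 275 / 33.0 = 8.33 N/mm^2
TS (perpendicular) = 184 / 33.0 = 5.58 N/mm^2


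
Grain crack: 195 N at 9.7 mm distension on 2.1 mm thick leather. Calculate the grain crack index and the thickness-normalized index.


Crack index = 20.1 N/mm
Normalized index = 9.6 N/mm per mm

Crack index = 195 / 9.7 = 20.1 N/mm
Normalized = 20.1 / 2.1 = 9.6 N/mm per mm


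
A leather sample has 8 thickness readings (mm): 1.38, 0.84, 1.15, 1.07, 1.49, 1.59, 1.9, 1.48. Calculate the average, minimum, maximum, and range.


Average = 1.36 mm
Min = 0.84 mm
Max = 1.9 mm
Range = 1.06 mm


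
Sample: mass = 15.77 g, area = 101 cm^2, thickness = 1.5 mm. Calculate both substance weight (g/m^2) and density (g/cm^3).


SW = 15.77 / 101 x 10000 = 1561.4 g/m^2
Volume = 101 x 1.5 / 10 = 15.15 cm^3
Density = 15.77 / 15.15 = 1.041 g/cm^3


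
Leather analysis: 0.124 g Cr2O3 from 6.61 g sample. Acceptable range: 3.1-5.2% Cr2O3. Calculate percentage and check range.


Cr2O3% = 0.124 / 6.61 x 100 = 1.88%
Acceptable range: 3.1 to 5.2%
Within range: No


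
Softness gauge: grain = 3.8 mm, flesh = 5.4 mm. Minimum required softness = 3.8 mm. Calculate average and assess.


Average softness = 4.60 mm
Meets requirement: Yes

Average = (3.8 + 5.4) / 2 = 4.60 mm
Minimum = 3.8 mm
Meets requirement: Yes


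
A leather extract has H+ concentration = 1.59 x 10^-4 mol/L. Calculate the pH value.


pH = 3.80

pH = -log10[H+]
pH = -log10(1.59 x 10^-4) = 3.80


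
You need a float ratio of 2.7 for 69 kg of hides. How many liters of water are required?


Water = hide weight x target ratio
Water = 69 x 2.7 = 186.3 L


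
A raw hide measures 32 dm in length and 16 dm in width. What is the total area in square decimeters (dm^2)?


512 dm^2


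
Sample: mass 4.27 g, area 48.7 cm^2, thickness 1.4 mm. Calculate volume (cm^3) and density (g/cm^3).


Volume = 6.818 cm^3
Density = 0.626 g/cm^3

Thickness in cm = 1.4 / 10 = 0.14 cm
Volume = 48.7 x 0.14 = 6.818 cm^3
Density = 4.27 / 6.818 = 0.626 g/cm^3


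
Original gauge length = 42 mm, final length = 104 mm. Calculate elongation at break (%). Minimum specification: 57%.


Extension = 104 - 42 = 62 mm
Elongation = 62 / 42 x 100 = 147.6%
Minimum required: 57%
Meets specification: Yes


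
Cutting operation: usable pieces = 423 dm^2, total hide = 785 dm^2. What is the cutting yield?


Yield = usable / total x 100
Yield = 423 / 785 x 100 = 53.9%


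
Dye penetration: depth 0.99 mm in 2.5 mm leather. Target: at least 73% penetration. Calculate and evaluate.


Penetration = 0.99 / 2.5 x 100 = 39.6%
Target: 73%
Meets target: No


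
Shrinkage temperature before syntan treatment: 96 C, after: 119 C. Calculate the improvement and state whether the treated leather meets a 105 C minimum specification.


Improvement = 119 - 96 = 23 C
Spec check: 119 C >= 105 C? Yes


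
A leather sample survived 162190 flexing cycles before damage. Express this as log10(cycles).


5.21

log10(162190) = 5.21


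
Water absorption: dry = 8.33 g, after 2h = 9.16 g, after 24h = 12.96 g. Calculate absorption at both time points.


WA (2h) = (9.16 - 8.33) / 8.33 x 100 = 10.0%
WA (24h) = (12.96 - 8.33) / 8.33 x 100 = 55.6%


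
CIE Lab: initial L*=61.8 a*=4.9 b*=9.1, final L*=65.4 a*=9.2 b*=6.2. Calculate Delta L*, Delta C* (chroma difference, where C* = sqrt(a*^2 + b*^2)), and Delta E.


Delta L* = 65.4 - 61.8 = 3.6
C1* = sqrt((4.9)^2 + (9.1)^2) = 10.335
C2* = sqrt((9.2)^2 + (6.2)^2) = 11.094
Delta C* = 11.094 - 10.335 = 0.76
Delta E = sqrt((3.6)^2 + (4.3)^2 + (-2.9)^2) = 6.31


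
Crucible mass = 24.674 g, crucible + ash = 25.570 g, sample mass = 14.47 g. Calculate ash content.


Ash mass = 0.896 g
Ash content = 6.19%

Ash mass = 25.570 - 24.674 = 0.896 g
Ash% = 0.896 / 14.47 x 100 = 6.19%


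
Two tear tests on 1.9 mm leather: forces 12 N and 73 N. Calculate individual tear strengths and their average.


Tear 1 = 6.3 N/mm
Tear 2 = 38.4 N/mm
Average = 22.4 N/mm

Tear 1 = 12 / 1.9 = 6.3 N/mm
Tear 2 = 73 / 1.9 = 38.4 N/mm
Average = (6.3 + 38.4) / 2 = 22.4 N/mm


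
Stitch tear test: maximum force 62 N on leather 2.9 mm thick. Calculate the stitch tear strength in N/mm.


Stitch tear strength = force / thickness
STS = 62 / 2.9 = 21.4 N/mm


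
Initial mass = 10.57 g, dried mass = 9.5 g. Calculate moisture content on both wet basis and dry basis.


Wet basis = 10.1%
Dry basis = 11.3%


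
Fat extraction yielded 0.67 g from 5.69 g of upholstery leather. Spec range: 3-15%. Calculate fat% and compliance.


Fat% = 0.67 / 5.69 x 100 = 11.8%
Spec range: 3-15%
Compliant: Yes


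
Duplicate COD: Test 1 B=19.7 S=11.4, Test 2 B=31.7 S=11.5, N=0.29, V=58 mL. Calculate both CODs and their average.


COD1 = 332.0 mg/L
COD2 = 808.0 mg/L
Average = 570.0 mg/L

COD1 = (19.7 - 11.4) x 0.29 x 8000 / 58 = 332.0 mg/L
COD2 = (31.7 - 11.5) x 0.29 x 8000 / 58 = 808.0 mg/L
Average = (332.0 + 808.0) / 2 = 570.0 mg/L


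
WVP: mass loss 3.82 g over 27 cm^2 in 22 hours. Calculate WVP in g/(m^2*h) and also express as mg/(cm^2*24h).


WVP = 64.31 g/(m^2*h)
Daily rate = 154.34 mg/(cm^2*24h)


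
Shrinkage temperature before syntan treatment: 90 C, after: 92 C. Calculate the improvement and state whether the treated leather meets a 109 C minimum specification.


Improvement = 2 C
Meets 109 C spec: No

Improvement = 92 - 90 = 2 C
Spec check: 92 C >= 109 C? No


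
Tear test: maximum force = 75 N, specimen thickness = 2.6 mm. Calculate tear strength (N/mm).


28.8 N/mm

Tear strength = force / thickness
Tear = 75 / 2.6 = 28.8 N/mm


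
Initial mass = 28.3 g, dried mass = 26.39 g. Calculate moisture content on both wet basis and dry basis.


Wet basis = 6.7%
Dry basis = 7.2%


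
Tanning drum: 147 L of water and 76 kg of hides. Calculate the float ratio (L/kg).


Float ratio = water / hide weight
Ratio = 147 / 76 = 1.9


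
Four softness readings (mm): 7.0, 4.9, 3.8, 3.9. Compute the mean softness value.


4.90 mm

Sum = 7.0 + 4.9 + 3.8 + 3.9
Mean = 19.6 / 4 = 4.90 mm


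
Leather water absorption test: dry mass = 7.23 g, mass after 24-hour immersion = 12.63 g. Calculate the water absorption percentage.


Water absorbed = 12.63 - 7.23 = 5.40 g
WA% = 5.40 / 7.23 x 100 = 74.7%


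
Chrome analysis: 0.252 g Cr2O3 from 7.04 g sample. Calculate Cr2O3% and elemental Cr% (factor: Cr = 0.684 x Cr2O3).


Cr2O3 = 3.58%
Cr = 2.45%

Cr2O3% = 0.252 / 7.04 x 100 = 3.58%
Cr% = 3.58 x 0.684 = 2.45%


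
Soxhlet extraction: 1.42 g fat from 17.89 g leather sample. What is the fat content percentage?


Fat content = 1.42 / 17.89 x 100
Fat = 7.9%


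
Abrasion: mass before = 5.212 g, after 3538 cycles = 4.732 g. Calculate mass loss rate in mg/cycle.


Mass loss = 5.212 - 4.732 = 0.480 g
Rate = 0.480 / 3538 x 1000 = 0.136 mg/cycle


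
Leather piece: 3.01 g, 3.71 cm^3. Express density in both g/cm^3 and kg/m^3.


Density = 3.01 / 3.71 = 0.811 g/cm^3
Convert: 0.811 x 1000 = 811 kg/m^3


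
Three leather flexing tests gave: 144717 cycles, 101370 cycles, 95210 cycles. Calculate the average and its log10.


Average = (144717 + 101370 + 95210) / 3 = 113766 cycles
log10(113766) = 5.06


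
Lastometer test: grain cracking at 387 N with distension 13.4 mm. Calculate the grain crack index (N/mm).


28.9 N/mm

Grain crack index = force / distension
Index = 387 / 13.4 = 28.9 N/mm


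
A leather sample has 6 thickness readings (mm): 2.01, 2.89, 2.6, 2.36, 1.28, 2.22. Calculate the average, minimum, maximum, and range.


Average = 2.23 mm
Min = 1.28 mm
Max = 2.89 mm
Range = 1.61 mm

Sum = 13.36
Average = 13.36 / 6 = 2.23 mm
Minimum = 1.28 mm
Maximum = 2.89 mm
Range = 2.89 - 1.28 = 1.61 mm


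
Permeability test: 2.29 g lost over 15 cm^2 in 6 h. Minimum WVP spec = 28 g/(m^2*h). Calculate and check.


WVP = 2.29 / (15 x 6) x 10000 = 254.44 g/(m^2*h)
Minimum: 28 g/(m^2*h)
Meets spec: Yes


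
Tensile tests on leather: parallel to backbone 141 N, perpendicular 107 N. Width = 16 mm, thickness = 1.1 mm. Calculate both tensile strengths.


Area = 16 x 1.1 = 17.6 mm^2
TS (parallel) = 141 / 17.6 = 8.01 N/mm^2
TS (perpendicular) = 107 / 17.6 = 6.08 N/mm^2


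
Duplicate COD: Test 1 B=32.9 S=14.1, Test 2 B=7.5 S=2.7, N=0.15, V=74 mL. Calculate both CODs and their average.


COD1 = (32.9 - 14.1) x 0.15 x 8000 / 74 = 304.9 mg/L
COD2 = (7.5 - 2.7) x 0.15 x 8000 / 74 = 77.8 mg/L
Average = (304.9 + 77.8) / 2 = 191.4 mg/L


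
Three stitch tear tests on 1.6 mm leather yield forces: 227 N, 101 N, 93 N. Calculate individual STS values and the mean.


STS1 = 227 / 1.6 = 141.9 N/mm
STS2 = 101 / 1.6 = 63.1 N/mm
STS3 = 93 / 1.6 = 58.1 N/mm
Mean = (141.9 + 63.1 + 58.1) / 3 = 87.7 N/mm


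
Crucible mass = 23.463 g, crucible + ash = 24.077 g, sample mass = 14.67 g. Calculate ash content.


Ash mass = 0.614 g
Ash content = 4.19%

Ash mass = 24.077 - 23.463 = 0.614 g
Ash% = 0.614 / 14.67 x 100 = 4.19%


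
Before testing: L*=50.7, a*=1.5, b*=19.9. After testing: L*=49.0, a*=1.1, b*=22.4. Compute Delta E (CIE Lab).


Delta E = 3.05

dL = 49.0 - 50.7 = -1.7
da = 1.1 - 1.5 = -0.4
db = 22.4 - 19.9 = 2.5
dE = sqrt((-1.7)^2 + (-0.4)^2 + (2.5)^2) = 3.05


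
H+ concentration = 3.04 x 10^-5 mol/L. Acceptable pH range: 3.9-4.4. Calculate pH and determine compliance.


pH = 4.52
Compliant: No

pH = -log10(3.04 x 10^-5) = 4.52
Range: 3.9 to 4.4
Compliant: No


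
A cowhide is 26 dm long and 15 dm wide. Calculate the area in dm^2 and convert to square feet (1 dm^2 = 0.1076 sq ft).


Area = 26 x 15 = 390 dm^2
Conversion: 390 x 0.1076 = 41.96 sq ft


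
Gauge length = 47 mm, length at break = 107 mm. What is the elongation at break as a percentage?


Extension = 107 - 47 = 60 mm
Elongation = 60 / 47 x 100 = 127.7%


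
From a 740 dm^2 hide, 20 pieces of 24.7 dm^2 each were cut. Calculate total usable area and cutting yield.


Total usable = 20 x 24.7 = 494.0 dm^2
Yield = 494.0 / 740 x 100 = 66.8%


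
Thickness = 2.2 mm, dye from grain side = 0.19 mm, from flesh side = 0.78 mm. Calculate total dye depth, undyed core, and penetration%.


Total dyed = 0.97 mm
Undyed core = 1.23 mm
Penetration = 44.1%


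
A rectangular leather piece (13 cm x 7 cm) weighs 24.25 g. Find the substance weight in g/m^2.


2664.8 g/m^2


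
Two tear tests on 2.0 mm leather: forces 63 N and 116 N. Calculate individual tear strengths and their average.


Tear 1 = 31.5 N/mm
Tear 2 = 58.0 N/mm
Average = 44.8 N/mm

Tear 1 = 63 / 2.0 = 31.5 N/mm
Tear 2 = 116 / 2.0 = 58.0 N/mm
Average = (31.5 + 58.0) / 2 = 44.8 N/mm


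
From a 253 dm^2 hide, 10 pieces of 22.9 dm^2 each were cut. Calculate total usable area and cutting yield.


Total usable = 10 x 22.9 = 229.0 dm^2
Yield = 229.0 / 253 x 100 = 90.5%


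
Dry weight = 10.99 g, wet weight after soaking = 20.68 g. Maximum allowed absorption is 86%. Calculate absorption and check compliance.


WA = (20.68 - 10.99) / 10.99 x 100 = 88.2%
Maximum allowed: 86%
Compliant: No


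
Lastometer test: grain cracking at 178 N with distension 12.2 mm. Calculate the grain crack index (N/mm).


Grain crack index = force / distension
Index = 178 / 12.2 = 14.6 N/mm


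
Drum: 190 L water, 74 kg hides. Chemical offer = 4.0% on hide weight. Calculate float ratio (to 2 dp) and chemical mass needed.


Float ratio = 2.57
Chemical needed = 2.96 kg

Float ratio = 190 / 74 = 2.57
Chemical = 74 x 4.0 / 100 = 2.96 kg


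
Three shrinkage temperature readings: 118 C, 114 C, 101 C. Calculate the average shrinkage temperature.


111.0 C

Average = (118 + 114 + 101) / 3
Average = 333 / 3 = 111.0 C


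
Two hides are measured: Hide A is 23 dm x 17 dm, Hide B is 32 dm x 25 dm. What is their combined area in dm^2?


Hide A area = 23 x 17 = 391 dm^2
Hide B area = 32 x 25 = 800 dm^2
Total = 391 + 800 = 1191 dm^2


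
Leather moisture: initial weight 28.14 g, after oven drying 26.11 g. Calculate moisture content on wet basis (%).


7.2%

Moisture = 28.14 - 26.11 = 2.03 g
MC = 2.03 / 28.14 x 100 = 7.2%


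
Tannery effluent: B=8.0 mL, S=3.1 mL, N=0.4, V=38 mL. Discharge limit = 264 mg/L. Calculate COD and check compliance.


COD = (8.0 - 3.1) x 0.4 x 8000 / 38 = 412.6 mg/L
Limit: 264 mg/L
Compliant: No


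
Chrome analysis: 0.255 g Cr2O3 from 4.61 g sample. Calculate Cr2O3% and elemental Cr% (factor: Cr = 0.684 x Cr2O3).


Cr2O3 = 5.53%
Cr = 3.78%

Cr2O3% = 0.255 / 4.61 x 100 = 5.53%
Cr% = 5.53 x 0.684 = 3.78%


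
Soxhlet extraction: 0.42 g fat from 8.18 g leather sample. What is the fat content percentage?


Fat content = 0.42 / 8.18 x 100
Fat = 5.1%


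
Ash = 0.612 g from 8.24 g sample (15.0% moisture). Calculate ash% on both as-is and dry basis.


As-is ash = 7.43%
Dry-basis ash = 8.74%

As-is ash% = 0.612 / 8.24 x 100 = 7.43%
Dry mass = 8.24 x (100 - 15.0) / 100 = 7.004 g
Dry-basis ash% = 0.612 / 7.004 x 100 = 8.74%


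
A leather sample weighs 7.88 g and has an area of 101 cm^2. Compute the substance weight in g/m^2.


780.2 g/m^2

Substance weight = mass / area x 10000
SW = 7.88 / 101 x 10000
SW = 780.2 g/m^2


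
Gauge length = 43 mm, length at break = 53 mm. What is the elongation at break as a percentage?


Extension = 53 - 43 = 10 mm
Elongation = 10 / 43 x 100 = 23.3%


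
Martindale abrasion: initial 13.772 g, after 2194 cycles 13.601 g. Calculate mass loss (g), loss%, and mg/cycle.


Loss = 13.772 - 13.601 = 0.171 g
Loss% = 0.171 / 13.772 x 100 = 1.24%
Rate = 0.171 / 2194 x 1000 = 0.078 mg/cycle


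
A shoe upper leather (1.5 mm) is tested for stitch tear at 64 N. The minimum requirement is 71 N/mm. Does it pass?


STS = 64 / 1.5 = 42.7 N/mm
Minimum required: 71 N/mm
Passes: No


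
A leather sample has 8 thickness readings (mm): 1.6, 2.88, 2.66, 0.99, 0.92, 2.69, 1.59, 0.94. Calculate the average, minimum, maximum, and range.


Sum = 14.27
Average = 14.27 / 8 = 1.78 mm
Minimum = 0.92 mm
Maximum = 2.88 mm
Range = 2.88 - 0.92 = 1.96 mm


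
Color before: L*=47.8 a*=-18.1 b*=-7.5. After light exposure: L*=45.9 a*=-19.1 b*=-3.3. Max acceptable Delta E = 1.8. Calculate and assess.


Delta E = 4.72
Passes: No

dL = -1.9, da = -1.0, db = 4.2
dE = sqrt((-1.9)^2 + (-1.0)^2 + (4.2)^2) = 4.72
Max = 1.8
Passes: No


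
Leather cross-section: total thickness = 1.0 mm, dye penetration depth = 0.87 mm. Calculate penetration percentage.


87.0%

Penetration% = 0.87 / 1.0 x 100
Penetration = 87.0%


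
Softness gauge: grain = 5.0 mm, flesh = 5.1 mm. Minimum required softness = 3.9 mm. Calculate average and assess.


Average softness = 5.05 mm
Meets requirement: Yes


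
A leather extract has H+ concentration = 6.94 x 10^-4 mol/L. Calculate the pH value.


pH = -log10[H+]
pH = -log10(6.94 x 10^-4) = 3.16


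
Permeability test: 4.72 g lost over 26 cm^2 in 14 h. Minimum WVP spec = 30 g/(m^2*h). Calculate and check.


WVP = 129.67 g/(m^2*h)
Meets specification: Yes


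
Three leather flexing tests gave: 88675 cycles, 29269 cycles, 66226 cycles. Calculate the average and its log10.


Average = 61390 cycles
log10 = 4.79


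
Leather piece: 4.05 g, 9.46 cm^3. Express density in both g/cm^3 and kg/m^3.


Density = 4.05 / 9.46 = 0.428 g/cm^3
Convert: 0.428 x 1000 = 428 kg/m^3


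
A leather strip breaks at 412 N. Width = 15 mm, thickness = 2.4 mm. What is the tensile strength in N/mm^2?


Cross-sectional area = 15 x 2.4 = 36.0 mm^2
Tensile strength = 412 / 36.0 = 11.44 N/mm^2


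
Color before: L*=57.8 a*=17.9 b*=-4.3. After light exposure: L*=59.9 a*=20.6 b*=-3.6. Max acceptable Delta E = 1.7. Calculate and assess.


Delta E = 3.49
Passes: No


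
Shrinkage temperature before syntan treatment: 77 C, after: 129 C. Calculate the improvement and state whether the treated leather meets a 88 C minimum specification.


Improvement = 129 - 77 = 52 C
Spec check: 129 C >= 88 C? Yes


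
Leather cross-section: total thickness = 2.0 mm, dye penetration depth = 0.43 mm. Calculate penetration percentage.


21.5%

Penetration% = 0.43 / 2.0 x 100
Penetration = 21.5%


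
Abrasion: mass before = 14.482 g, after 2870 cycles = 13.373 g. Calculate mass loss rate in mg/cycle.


Mass loss = 14.482 - 13.373 = 1.109 g
Rate = 1.109 / 2870 x 1000 = 0.386 mg/cycle


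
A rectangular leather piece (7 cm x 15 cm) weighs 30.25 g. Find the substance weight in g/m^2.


Area = 7 x 15 = 105 cm^2
SW = 30.25 / 105 x 10000 = 2881.0 g/m^2


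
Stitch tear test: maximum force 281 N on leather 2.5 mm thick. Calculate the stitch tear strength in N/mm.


112.4 N/mm

Stitch tear strength = force / thickness
STS = 281 / 2.5 = 112.4 N/mm


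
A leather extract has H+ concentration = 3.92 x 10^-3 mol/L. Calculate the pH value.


pH = -log10[H+]
pH = -log10(3.92 x 10^-3) = 2.41


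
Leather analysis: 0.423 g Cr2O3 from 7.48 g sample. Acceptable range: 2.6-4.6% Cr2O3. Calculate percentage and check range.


Cr2O3% = 0.423 / 7.48 x 100 = 5.66%
Acceptable range: 2.6 to 4.6%
Within range: No


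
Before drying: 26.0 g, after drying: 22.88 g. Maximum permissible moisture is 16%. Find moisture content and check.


Moisture content = 12.0%
Acceptable: Yes

MC = (26.0 - 22.88) / 26.0 x 100 = 12.0%
Maximum: 16%
Acceptable: Yes


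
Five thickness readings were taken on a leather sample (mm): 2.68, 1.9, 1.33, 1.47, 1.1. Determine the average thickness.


Sum = 2.68 + 1.9 + 1.33 + 1.47 + 1.1 = 8.48
Average = 8.48 / 5 = 1.70 mm


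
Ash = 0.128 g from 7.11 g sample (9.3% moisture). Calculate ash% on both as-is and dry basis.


As-is ash = 1.80%
Dry-basis ash = 1.98%

As-is ash% = 0.128 / 7.11 x 100 = 1.80%
Dry mass = 7.11 x (100 - 9.3) / 100 = 6.44877 g
Dry-basis ash% = 0.128 / 6.44877 x 100 = 1.98%


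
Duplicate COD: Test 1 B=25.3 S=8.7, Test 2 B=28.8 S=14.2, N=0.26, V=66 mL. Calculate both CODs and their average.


COD1 = (25.3 - 8.7) x 0.26 x 8000 / 66 = 523.2 mg/L
COD2 = (28.8 - 14.2) x 0.26 x 8000 / 66 = 460.1 mg/L
Average = (523.2 + 460.1) / 2 = 491.7 mg/L


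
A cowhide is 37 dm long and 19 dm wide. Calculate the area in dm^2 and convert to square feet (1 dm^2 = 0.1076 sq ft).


Area = 37 x 19 = 703 dm^2
Conversion: 703 x 0.1076 = 75.64 sq ft


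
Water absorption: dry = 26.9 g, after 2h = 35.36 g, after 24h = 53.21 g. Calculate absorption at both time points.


2h absorption = 31.4%
24h absorption = 97.8%


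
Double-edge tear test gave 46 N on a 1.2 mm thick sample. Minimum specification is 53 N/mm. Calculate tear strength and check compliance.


Tear strength = 38.3 N/mm
Compliant: No

Tear strength = 46 / 1.2 = 38.3 N/mm
Required minimum = 53 N/mm
Compliant: No


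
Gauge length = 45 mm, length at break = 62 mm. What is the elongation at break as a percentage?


Extension = 62 - 45 = 17 mm
Elongation = 17 / 45 x 100 = 37.8%


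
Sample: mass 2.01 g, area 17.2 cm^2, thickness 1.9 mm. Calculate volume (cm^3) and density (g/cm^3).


Thickness in cm = 1.9 / 10 = 0.19 cm
Volume = 17.2 x 0.19 = 3.268 cm^3
Density = 2.01 / 3.268 = 0.615 g/cm^3


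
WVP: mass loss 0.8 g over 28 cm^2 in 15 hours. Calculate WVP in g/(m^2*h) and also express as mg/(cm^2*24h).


WVP = 0.8 / (28 x 15) x 10000 = 19.05 g/(m^2*h)
Mass loss in mg = 0.8 x 1000 = 800 mg
Per cm^2 per 24h in mg: 800 x 24 / (28 x 15) = 19200 / 420 = 45.71 mg/(cm^2*24h)


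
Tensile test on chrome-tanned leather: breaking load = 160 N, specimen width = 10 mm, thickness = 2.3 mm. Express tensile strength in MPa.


Cross-section = 10 x 2.3 = 23.0 mm^2
TS = 160 / 23.0 = 6.96 MPa
(1 N/mm^2 = 1 MPa)


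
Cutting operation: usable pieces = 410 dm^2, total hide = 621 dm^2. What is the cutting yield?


66.0%


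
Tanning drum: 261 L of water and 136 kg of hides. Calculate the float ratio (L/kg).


Float ratio = water / hide weight
Ratio = 261 / 136 = 1.9


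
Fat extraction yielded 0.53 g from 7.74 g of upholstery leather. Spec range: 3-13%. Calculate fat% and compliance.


Fat% = 0.53 / 7.74 x 100 = 6.8%
Spec range: 3-13%
Compliant: Yes


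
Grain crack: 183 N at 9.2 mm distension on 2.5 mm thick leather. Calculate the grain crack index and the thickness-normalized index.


Crack index = 183 / 9.2 = 19.9 N/mm
Normalized = 19.9 / 2.5 = 8.0 N/mm per mm


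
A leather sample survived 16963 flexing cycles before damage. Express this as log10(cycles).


log10(16963) = 4.23


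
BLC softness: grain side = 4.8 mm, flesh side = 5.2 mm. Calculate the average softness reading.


5.00 mm

Average = (4.8 + 5.2) / 2
Average = 5.00 mm


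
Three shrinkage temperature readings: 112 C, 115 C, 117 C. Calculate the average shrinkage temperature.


Average = (112 + 115 + 117) / 3
Average = 344 / 3 = 114.7 C


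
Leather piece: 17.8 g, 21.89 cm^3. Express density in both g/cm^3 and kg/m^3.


0.813 g/cm^3
813 kg/m^3

Density = 17.8 / 21.89 = 0.813 g/cm^3
Convert: 0.813 x 1000 = 813 kg/m^3


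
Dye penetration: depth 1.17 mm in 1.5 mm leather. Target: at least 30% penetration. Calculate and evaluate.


Penetration = 1.17 / 1.5 x 100 = 78.0%
Target: 30%
Meets target: Yes


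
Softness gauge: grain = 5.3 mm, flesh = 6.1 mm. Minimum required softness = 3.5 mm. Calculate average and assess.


Average softness = 5.70 mm
Meets requirement: Yes


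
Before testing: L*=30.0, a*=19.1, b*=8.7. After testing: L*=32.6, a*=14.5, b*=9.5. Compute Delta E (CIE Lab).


Delta E = 5.34

dL = 32.6 - 30.0 = 2.6
da = 14.5 - 19.1 = -4.6
db = 9.5 - 8.7 = 0.8
dE = sqrt((2.6)^2 + (-4.6)^2 + (0.8)^2) = 5.34


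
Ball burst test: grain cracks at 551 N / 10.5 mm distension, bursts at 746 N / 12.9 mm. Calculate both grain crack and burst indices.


Crack index = 551 / 10.5 = 52.5 N/mm
Burst index = 746 / 12.9 = 57.8 N/mm


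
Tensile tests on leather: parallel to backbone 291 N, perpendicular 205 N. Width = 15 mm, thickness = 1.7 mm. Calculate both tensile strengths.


Parallel = 11.41 N/mm^2
Perpendicular = 8.04 N/mm^2

Area = 15 x 1.7 = 25.5 mm^2
TS (parallel) = 291 / 25.5 = 11.41 N/mm^2
TS (perpendicular) = 205 / 25.5 = 8.04 N/mm^2


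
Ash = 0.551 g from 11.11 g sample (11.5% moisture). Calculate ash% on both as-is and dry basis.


As-is ash% = 0.551 / 11.11 x 100 = 4.96%
Dry mass = 11.11 x (100 - 11.5) / 100 = 9.83235 g
Dry-basis ash% = 0.551 / 9.83235 x 100 = 5.60%


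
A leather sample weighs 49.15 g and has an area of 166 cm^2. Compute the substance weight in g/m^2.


Substance weight = mass / area x 10000
SW = 49.15 / 166 x 10000
SW = 2960.8 g/m^2


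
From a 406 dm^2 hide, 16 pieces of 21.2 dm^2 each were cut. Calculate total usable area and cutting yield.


Total usable = 16 x 21.2 = 339.2 dm^2
Yield = 339.2 / 406 x 100 = 83.5%


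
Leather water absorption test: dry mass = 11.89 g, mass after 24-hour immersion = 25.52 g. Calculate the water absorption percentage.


114.6%


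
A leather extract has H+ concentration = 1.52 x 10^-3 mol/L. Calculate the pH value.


pH = 2.82


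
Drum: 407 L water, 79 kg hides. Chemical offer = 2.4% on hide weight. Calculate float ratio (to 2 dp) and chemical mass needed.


Float ratio = 5.15
Chemical needed = 1.896 kg

Float ratio = 407 / 79 = 5.15
Chemical = 79 x 2.4 / 100 = 1.896 kg


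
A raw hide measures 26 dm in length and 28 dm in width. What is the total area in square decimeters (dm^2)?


728 dm^2

Area = length x width
Area = 26 x 28 = 728 dm^2


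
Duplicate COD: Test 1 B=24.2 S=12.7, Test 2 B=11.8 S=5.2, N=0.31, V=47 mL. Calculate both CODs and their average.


COD1 = 606.8 mg/L
COD2 = 348.3 mg/L
Average = 477.6 mg/L


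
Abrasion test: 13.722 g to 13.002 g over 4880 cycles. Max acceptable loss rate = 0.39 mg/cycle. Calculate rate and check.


Loss = 13.722 - 13.002 = 0.720 g
Rate = 0.720 g / 4880 cycles x 1000 = 0.148 mg/cycle
Max = 0.39 mg/cycle
Passes: Yes


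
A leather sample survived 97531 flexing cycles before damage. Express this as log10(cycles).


4.99

log10(97531) = 4.99


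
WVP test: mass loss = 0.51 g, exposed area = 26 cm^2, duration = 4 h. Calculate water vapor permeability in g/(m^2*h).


49.04 g/(m^2*h)


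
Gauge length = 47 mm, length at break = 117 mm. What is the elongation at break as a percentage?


Extension = 117 - 47 = 70 mm
Elongation = 70 / 47 x 100 = 148.9%


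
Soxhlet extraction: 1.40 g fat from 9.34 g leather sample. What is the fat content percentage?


Fat content = 1.40 / 9.34 x 100
Fat = 15.0%


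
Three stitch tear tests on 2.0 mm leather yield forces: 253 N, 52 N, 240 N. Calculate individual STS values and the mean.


STS1 = 126.5 N/mm
STS2 = 26.0 N/mm
STS3 = 120.0 N/mm
Mean = 90.8 N/mm

STS1 = 253 / 2.0 = 126.5 N/mm
STS2 = 52 / 2.0 = 26.0 N/mm
STS3 = 240 / 2.0 = 120.0 N/mm
Mean = (126.5 + 26.0 + 120.0) / 3 = 90.8 N/mm


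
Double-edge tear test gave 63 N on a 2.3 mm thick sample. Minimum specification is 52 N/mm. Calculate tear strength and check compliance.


Tear strength = 63 / 2.3 = 27.4 N/mm
Required minimum = 52 N/mm
Compliant: No


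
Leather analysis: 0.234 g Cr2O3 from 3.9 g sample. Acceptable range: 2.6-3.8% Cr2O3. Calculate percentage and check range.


Cr2O3 = 6.00%
Within range: No


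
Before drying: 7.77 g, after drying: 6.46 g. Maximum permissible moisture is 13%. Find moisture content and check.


Moisture content = 16.9%
Acceptable: No

MC = (7.77 - 6.46) / 7.77 x 100 = 16.9%
Maximum: 13%
Acceptable: No


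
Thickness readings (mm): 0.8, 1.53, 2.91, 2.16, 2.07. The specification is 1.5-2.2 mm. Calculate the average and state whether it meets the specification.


Average = 1.89 mm
Within specification: Yes


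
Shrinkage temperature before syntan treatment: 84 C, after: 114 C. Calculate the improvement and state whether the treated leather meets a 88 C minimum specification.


Improvement = 114 - 84 = 30 C
Spec check: 114 C >= 88 C? Yes


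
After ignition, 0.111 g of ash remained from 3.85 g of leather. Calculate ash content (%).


2.88%


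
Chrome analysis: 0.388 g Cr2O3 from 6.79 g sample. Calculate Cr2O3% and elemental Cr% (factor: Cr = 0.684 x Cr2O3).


Cr2O3% = 0.388 / 6.79 x 100 = 5.71%
Cr% = 5.71 x 0.684 = 3.91%


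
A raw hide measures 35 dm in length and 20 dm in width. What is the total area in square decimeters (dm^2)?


Area = length x width
Area = 35 x 20 = 700 dm^2


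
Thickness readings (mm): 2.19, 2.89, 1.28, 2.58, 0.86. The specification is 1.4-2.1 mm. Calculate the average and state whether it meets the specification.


Average = 1.96 mm
Within specification: Yes

Sum = 9.80
Average = 9.80 / 5 = 1.96 mm
Specification range: 1.4 to 2.1 mm
Within spec: Yes


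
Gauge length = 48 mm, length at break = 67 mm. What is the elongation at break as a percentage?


Extension = 67 - 48 = 19 mm
Elongation = 19 / 48 x 100 = 39.6%


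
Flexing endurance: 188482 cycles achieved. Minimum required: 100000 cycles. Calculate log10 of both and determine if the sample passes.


log10(188482) = 5.28
log10(100000) = 5.00
Passes: Yes


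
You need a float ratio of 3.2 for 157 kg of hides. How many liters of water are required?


502.4 L

Water = hide weight x target ratio
Water = 157 x 3.2 = 502.4 L


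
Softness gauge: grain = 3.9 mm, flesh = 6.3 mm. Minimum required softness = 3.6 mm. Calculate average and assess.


Average softness = 5.10 mm
Meets requirement: Yes


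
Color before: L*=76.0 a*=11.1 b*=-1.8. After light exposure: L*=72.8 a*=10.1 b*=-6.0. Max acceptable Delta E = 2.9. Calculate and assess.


Delta E = 5.37
Passes: No


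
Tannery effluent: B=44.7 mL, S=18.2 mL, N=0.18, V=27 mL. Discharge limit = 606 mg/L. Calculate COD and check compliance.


COD = 1413.3 mg/L
Compliant: No


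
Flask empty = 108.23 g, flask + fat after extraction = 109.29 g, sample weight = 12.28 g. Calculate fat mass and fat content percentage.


Fat mass = 1.06 g
Fat content = 8.6%

Fat mass = 109.29 - 108.23 = 1.06 g
Fat% = 1.06 / 12.28 x 100 = 8.6%


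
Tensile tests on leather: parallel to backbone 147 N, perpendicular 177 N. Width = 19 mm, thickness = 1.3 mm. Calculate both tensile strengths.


Area = 19 x 1.3 = 24.7 mm^2
TS (parallel) = 147 / 24.7 = 5.95 N/mm^2
TS (perpendicular) = 177 / 24.7 = 7.17 N/mm^2


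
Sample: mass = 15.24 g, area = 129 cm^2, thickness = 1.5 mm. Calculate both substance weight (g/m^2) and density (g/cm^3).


Substance weight = 1181.4 g/m^2
Density = 0.788 g/cm^3

SW = 15.24 / 129 x 10000 = 1181.4 g/m^2
Volume = 129 x 1.5 / 10 = 19.35 cm^3
Density = 15.24 / 19.35 = 0.788 g/cm^3


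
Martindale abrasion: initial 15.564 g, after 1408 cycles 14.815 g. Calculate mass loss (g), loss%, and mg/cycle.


Loss = 15.564 - 14.815 = 0.749 g
Loss% = 0.749 / 15.564 x 100 = 4.81%
Rate = 0.749 / 1408 x 1000 = 0.532 mg/cycle


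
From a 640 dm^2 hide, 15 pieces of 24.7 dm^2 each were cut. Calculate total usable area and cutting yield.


Total usable = 15 x 24.7 = 370.5 dm^2
Yield = 370.5 / 640 x 100 = 57.9%


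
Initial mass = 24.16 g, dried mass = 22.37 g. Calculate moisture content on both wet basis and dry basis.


Wet basis = 7.4%
Dry basis = 8.0%

Moisture lost = 24.16 - 22.37 = 1.79 g
Wet basis MC = 1.79 / 24.16 x 100 = 7.4%
Dry basis MC = 1.79 / 22.37 x 100 = 8.0%


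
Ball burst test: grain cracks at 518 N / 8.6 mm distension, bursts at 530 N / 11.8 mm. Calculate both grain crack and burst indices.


Crack index = 518 / 8.6 = 60.2 N/mm
Burst index = 530 / 11.8 = 44.9 N/mm


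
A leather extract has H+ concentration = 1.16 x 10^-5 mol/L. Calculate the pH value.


pH = -log10[H+]
pH = -log10(1.16 x 10^-5) = 4.94


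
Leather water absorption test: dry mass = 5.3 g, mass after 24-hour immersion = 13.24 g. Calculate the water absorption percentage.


Water absorbed = 13.24 - 5.3 = 7.94 g
WA% = 7.94 / 5.3 x 100 = 149.8%


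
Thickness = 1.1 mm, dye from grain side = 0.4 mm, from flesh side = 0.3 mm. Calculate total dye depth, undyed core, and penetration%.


Total dyed = 0.70 mm
Undyed core = 0.40 mm
Penetration = 63.6%

Total dyed = 0.4 + 0.3 = 0.70 mm
Undyed core = 1.1 - 0.70 = 0.40 mm
Penetration = 0.70 / 1.1 x 100 = 63.6%


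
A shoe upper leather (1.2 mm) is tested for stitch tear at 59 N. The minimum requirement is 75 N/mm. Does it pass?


STS = 49.2 N/mm
Passes: No

STS = 59 / 1.2 = 49.2 N/mm
Minimum required: 75 N/mm
Passes: No


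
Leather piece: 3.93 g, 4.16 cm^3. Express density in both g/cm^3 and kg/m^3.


0.945 g/cm^3
945 kg/m^3


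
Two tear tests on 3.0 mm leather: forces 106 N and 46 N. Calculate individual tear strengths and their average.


Tear 1 = 106 / 3.0 = 35.3 N/mm
Tear 2 = 46 / 3.0 = 15.3 N/mm
Average = (35.3 + 15.3) / 2 = 25.3 N/mm


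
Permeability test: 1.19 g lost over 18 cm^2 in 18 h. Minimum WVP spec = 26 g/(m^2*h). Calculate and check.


WVP = 1.19 / (18 x 18) x 10000 = 36.73 g/(m^2*h)
Minimum: 26 g/(m^2*h)
Meets spec: Yes


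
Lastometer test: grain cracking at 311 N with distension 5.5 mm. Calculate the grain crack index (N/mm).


56.5 N/mm


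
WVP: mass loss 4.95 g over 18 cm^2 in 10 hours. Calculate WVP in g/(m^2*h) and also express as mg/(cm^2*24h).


WVP = 275.00 g/(m^2*h)
Daily rate = 660.00 mg/(cm^2*24h)


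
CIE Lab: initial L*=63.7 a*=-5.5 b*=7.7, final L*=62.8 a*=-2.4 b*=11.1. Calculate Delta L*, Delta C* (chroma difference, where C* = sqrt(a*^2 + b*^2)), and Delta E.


Delta L* = 62.8 - 63.7 = -0.9
C1* = sqrt((-5.5)^2 + (7.7)^2) = 9.463
C2* = sqrt((-2.4)^2 + (11.1)^2) = 11.356
Delta C* = 11.356 - 9.463 = 1.89
Delta E = sqrt((-0.9)^2 + (3.1)^2 + (3.4)^2) = 4.69


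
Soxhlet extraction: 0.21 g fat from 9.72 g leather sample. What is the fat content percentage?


2.2%

Fat content = 0.21 / 9.72 x 100
Fat = 2.2%


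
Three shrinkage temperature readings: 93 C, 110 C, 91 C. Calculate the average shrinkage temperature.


98.0 C

Average = (93 + 110 + 91) / 3
Average = 294 / 3 = 98.0 C


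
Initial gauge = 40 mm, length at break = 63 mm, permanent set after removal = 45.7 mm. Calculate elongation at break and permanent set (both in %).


Elongation at break = 57.5%
Permanent set = 14.3%


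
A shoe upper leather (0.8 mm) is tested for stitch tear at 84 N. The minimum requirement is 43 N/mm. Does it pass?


STS = 105.0 N/mm
Passes: Yes


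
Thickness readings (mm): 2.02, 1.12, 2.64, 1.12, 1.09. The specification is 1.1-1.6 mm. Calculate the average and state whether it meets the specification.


Sum = 7.99
Average = 7.99 / 5 = 1.60 mm
Specification range: 1.1 to 1.6 mm
Within spec: Yes


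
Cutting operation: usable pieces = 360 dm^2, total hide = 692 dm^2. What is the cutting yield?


Yield = usable / total x 100
Yield = 360 / 692 x 100 = 52.0%


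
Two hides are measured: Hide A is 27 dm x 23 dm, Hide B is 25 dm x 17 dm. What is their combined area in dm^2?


Hide A area = 27 x 23 = 621 dm^2
Hide B area = 25 x 17 = 425 dm^2
Total = 621 + 425 = 1046 dm^2


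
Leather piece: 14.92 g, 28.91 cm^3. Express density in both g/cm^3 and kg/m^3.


Density = 14.92 / 28.91 = 0.516 g/cm^3
Convert: 0.516 x 1000 = 516 kg/m^3


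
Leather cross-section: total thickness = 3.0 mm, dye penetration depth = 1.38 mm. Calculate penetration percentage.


Penetration% = 1.38 / 3.0 x 100
Penetration = 46.0%


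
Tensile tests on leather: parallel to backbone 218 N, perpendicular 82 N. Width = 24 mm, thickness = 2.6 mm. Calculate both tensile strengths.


Area = 24 x 2.6 = 62.4 mm^2
TS (parallel) = 218 / 62.4 = 3.49 N/mm^2
TS (perpendicular) = 82 / 62.4 = 1.31 N/mm^2


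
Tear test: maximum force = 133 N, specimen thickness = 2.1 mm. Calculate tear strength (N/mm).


63.3 N/mm

Tear strength = force / thickness
Tear = 133 / 2.1 = 63.3 N/mm


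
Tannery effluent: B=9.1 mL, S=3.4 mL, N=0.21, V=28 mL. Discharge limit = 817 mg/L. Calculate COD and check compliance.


COD = 342.0 mg/L
Compliant: Yes

COD = (9.1 - 3.4) x 0.21 x 8000 / 28 = 342.0 mg/L
Limit: 817 mg/L
Compliant: Yes


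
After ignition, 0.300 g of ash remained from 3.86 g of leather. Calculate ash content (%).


Ash% = 0.300 / 3.86 x 100
Ash% = 7.77%


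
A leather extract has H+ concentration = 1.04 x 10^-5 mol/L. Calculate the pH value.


pH = -log10[H+]
pH = -log10(1.04 x 10^-5) = 4.98


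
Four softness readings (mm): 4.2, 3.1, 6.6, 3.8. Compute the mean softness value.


Sum = 4.2 + 3.1 + 6.6 + 3.8
Mean = 17.7 / 4 = 4.43 mm


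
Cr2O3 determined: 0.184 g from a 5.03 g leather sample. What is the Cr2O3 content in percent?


Cr2O3% = 0.184 / 5.03 x 100
Cr2O3% = 3.66%


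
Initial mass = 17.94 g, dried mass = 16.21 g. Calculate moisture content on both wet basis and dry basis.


Moisture lost = 17.94 - 16.21 = 1.73 g
Wet basis MC = 1.73 / 17.94 x 100 = 9.6%
Dry basis MC = 1.73 / 16.21 x 100 = 10.7%


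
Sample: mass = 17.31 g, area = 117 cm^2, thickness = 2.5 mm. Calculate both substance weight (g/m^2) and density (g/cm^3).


SW = 17.31 / 117 x 10000 = 1479.5 g/m^2
Volume = 117 x 2.5 / 10 = 29.25 cm^3
Density = 17.31 / 29.25 = 0.592 g/cm^3


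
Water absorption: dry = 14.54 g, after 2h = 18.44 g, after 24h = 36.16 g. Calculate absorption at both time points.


WA (2h) = (18.44 - 14.54) / 14.54 x 100 = 26.8%
WA (24h) = (36.16 - 14.54) / 14.54 x 100 = 148.7%


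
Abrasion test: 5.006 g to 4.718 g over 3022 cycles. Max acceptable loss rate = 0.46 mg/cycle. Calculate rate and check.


Rate = 0.095 mg/cycle
Passes: Yes


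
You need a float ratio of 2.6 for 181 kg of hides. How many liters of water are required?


Water = hide weight x target ratio
Water = 181 x 2.6 = 470.6 L


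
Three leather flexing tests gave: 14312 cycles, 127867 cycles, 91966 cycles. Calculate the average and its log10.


Average = (14312 + 127867 + 91966) / 3 = 78048 cycles
log10(78048) = 4.89


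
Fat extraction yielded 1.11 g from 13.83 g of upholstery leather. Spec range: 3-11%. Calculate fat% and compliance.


Fat content = 8.0%
Compliant: Yes

Fat% = 1.11 / 13.83 x 100 = 8.0%
Spec range: 3-11%
Compliant: Yes


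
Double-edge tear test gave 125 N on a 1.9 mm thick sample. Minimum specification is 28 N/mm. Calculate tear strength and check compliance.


Tear strength = 125 / 1.9 = 65.8 N/mm
Required minimum = 28 N/mm
Compliant: Yes


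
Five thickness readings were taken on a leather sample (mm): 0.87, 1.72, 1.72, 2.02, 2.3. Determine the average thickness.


Sum = 0.87 + 1.72 + 1.72 + 2.02 + 2.3 = 8.63
Average = 8.63 / 5 = 1.73 mm


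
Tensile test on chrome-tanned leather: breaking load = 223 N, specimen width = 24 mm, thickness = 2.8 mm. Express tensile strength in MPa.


Cross-section = 24 x 2.8 = 67.2 mm^2
TS = 223 / 67.2 = 3.32 MPa
(1 N/mm^2 = 1 MPa)
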